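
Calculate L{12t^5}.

L{t^n} = n!/s^(n+1). So L{12t^5} = 12·5!/s^6 = 1440/s^6

Final answer: 1440/s^6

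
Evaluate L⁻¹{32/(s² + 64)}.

This is the form c·a/(s² + a²) with a = 8, c = 4. L⁻¹ = 4·sin(8t)

Final answer: 4·sin(8t)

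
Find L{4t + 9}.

L{4t + 9} = 4·L{t} + 9·L{1} = 4/s² + 9/s

Final answer: 4/s² + 9/s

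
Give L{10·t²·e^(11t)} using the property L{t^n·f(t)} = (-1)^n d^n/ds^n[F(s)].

L{e^(11t)} = 1/(s-11). d/ds[1/(s-11)] = -1/(s-11)². d²/ds²[1/(s-11)] = 2/(s-11)³. So L{t²·e^(11t)} = (-1)² · 2/(s-11)³ = 2/(s-11)³. Then L{10·t²·e^(11t)} = 10·2/(s-11)³ = 20/(s-11)³

Final answer: 20/(s-11)³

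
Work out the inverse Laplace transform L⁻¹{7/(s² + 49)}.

L⁻¹{7/(s² + 49)} = sin(7t)

Final answer: sin(7t)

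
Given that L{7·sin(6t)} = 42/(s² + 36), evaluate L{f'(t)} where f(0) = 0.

L{f'(t)} = s·F(s) - f(0) = s·42/(s² + 36) - 0 = 42s/(s² + 36)

Final answer: 42s/(s² + 36)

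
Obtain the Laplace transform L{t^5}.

L{t^n} = n!/s^(n+1), so L{t^5} = 120/s^6

Final answer: 120/s^6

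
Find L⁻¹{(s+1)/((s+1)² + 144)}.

Using frequency shift: L⁻¹{(s-a)/((s-a)² + b²)} = e^(at)cos(bt). Here a=-1, b=12

Final answer: e^(-t)·cos(12t)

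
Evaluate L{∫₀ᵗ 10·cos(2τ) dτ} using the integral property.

L{∫₀ᵗ f(τ)dτ} = F(s)/s with F(s) = 10s/(s² + 4), so the result is (10s/(s² + 4))/s = 10/(s² + 4)

Final answer: 10/(s² + 4)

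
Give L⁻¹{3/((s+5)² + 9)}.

Form: b/((s-a)² + b²) → e^(at)sin(bt). With a=-5, b=3

Final answer: e^(-5t)·sin(3t)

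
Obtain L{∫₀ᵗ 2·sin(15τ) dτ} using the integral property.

L{∫₀ᵗ f(τ)dτ} = F(s)/s with F(s) = 30/(s² + 225), so the result is (30/(s² + 225))/s = 30/(s(s² + 225))

Final answer: 30/(s(s² + 225))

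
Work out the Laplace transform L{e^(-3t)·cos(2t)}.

L{e^(at)·cos(ωt)} = (s-a)/((s-a)² + ω²), so L{e^(-3t)·cos(2t)} = (s+3)/((s+3)² + 4)

Final answer: (s+3)/((s+3)² + 4)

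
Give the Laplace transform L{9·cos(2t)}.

L{cos(ωt)} = s/(s² + ω²), so L{cos(2t)} = s/(s² + 4). Then L{9·cos(2t)} = 9·s/(s² + 4) = 9s/(s² + 4)

Final answer: 9s/(s² + 4)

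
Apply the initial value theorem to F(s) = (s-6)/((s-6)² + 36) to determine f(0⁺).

f(0⁺) = lim_{s→∞} sF(s) = lim_{s→∞} s(s-6)/((s-6)² + 36) = 1

Final answer: 1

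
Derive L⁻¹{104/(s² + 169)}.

This is the form c·a/(s² + a²) with a = 13, c = 8. L⁻¹ = 8·sin(13t)

Final answer: 8·sin(13t)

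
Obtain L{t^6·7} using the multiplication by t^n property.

L{7} = 7/s. d^1/ds^1[1/s] = -1/s². d^2/ds^2[1/s] = 2/s^3. d^3/ds^3[1/s] = -6/s^4. d^4/ds^4[1/s] = 24/s^5. d^5/ds^5[1/s] = -120/s^6. d^6/ds^6[1/s] = 720/s^7. So L{t^6} = (-1)^{6}·720/s^7 = 720/s^7. Then L{t^6·7} = 7·720/s^7 = 5040/s^7

Final answer: 5040/s^7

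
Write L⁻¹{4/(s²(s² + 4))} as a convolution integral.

4/(s²(s² + 4)) = (1/s²)·(4/(s² + 4)) = L{t}·L{2·sin(2t)}. So f(t) = t*(2·sin(2t)) = ∫₀ᵗ 2τ·sin(2(t-τ)) dτ

Final answer: ∫₀ᵗ 2τ·sin(2(t-τ)) dτ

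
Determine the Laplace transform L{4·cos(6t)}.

L{cos(ωt)} = s/(s² + ω²), so L{cos(6t)} = s/(s² + 36). Then L{4·cos(6t)} = 4·s/(s² + 36) = 4s/(s² + 36)

Final answer: 4s/(s² + 36)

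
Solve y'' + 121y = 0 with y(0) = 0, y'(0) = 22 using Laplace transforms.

L{y''} + 121L{y} = 0. s²Y - 0 - 22 + 121Y = 0. Y(s² + 121) = 22. Y = (22)/(s² + 121). Inverting: y(t) = 2sin(11t)

Final answer: y(t) = 2sin(11t)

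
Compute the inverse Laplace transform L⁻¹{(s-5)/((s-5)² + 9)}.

Using frequency shift, L⁻¹{(s-5)/((s-5)² + 9)} = e^(5t)·cos(3t)

Final answer: e^(5t)·cos(3t)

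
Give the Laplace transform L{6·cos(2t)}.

L{cos(ωt)} = s/(s² + ω²), so L{cos(2t)} = s/(s² + 4). Then L{6·cos(2t)} = 6·s/(s² + 4) = 6s/(s² + 4)

Final answer: 6s/(s² + 4)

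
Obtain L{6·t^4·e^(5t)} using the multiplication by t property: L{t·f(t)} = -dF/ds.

Using L{t^n·e^(at)} = n!/(s-a)^(n+1), L{t^4·e^(5t)} = 24/(s-5)^5, so L{6·t^4·e^(5t)} = 6·24/(s-5)^5 = 144/(s-5)^5

Final answer: 144/(s-5)^5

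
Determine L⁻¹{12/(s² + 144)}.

This is the form c·a/(s² + a²) with a = 12. L⁻¹ = sin(12t)

Final answer: sin(12t)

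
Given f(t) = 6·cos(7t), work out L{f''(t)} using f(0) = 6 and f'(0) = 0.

F(s) = 6s/(s² + 49). L{f''(t)} = s²F(s) - sf(0) - f'(0) = 6s³/(s² + 49) - 6s = (6s³ - 6s(s² + 49))/(s² + 49) = -294s/(s² + 49)

Final answer: -294s/(s² + 49)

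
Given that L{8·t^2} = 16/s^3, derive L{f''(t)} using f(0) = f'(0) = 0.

L{f''(t)} = s²F(s) - sf(0) - f'(0) = s²·16/s^3 - 0 - 0 = 16/s

Final answer: 16/s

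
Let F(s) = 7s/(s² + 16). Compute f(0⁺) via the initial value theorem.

f(0⁺) = lim_{s→∞} s·7s/(s² + 16) = lim_{s→∞} 7s²/(s² + 16) = 7

Final answer: 7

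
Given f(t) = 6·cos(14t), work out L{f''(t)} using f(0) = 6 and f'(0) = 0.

F(s) = 6s/(s² + 196). L{f''(t)} = s²F(s) - sf(0) - f'(0) = 6s³/(s² + 196) - 6s = (6s³ - 6s(s² + 196))/(s² + 196) = -1176s/(s² + 196)

Final answer: -1176s/(s² + 196)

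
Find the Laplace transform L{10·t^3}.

L{t^n} = n!/s^(n+1), so L{t^3} = 6/s^4. Then L{10·t^3} = 10·6/s^4 = 60/s^4

Final answer: 60/s^4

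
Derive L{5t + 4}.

L{5t + 4} = 5·L{t} + 4·L{1} = 5/s² + 4/s

Final answer: 5/s² + 4/s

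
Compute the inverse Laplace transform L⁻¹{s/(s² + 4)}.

L⁻¹{s/(s² + 4)} = cos(2t)

Final answer: cos(2t)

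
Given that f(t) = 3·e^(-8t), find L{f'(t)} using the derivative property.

f(0) = 3, F(s) = 3/(s+8). L{f'(t)} = s·F(s) - f(0) = 3s/(s+8) - 3 = (3s - 3(s+8))/(s+8) = -24/(s+8)

Final answer: -24/(s+8)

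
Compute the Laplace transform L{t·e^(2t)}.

L{t^n·e^(at)} = n!/(s-a)^(n+1), so L{t·e^(2t)} = 1/(s-2)^2

Final answer: 1/(s-2)^2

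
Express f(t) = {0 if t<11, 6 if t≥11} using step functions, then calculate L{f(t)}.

f(t) = 6·u(t-11). L{u(t-11)} = e^(-11s)/s, so L{f(t)} = 6·e^(-11s)/s

Final answer: 6·e^(-11s)/s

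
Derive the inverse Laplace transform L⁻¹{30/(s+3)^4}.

L⁻¹{n!/(s-a)^(n+1)} = t^n·e^(at) with n=3, a=-3. So L⁻¹{6/(s+3)^4} = t^3·e^(-3t), and L⁻¹{30/(s+3)^4} = (30/6)·t^3·e^(-3t) = 5·t^3·e^(-3t)

Final answer: 5·t^3·e^(-3t)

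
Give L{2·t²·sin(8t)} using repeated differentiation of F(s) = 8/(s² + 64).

F(s) = 8/(s² + 64). F'(s) = -16s/(s² + 64)². F''(s) = -16(64 - 3s²)/(s² + 64)³ = (48s² - 1024)/(s² + 64)³. So L{t²·sin(8t)} = (-1)² F''(s) = (48s² - 1024)/(s² + 64)³. Then L{2·t²·sin(8t)} = 2·(48s² - 1024)/(s² + 64)³ = (96s² - 2048)/(s² + 64)³

Final answer: (96s² - 2048)/(s² + 64)³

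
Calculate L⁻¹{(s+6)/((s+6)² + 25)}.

Using frequency shift: L⁻¹{(s-a)/((s-a)² + b²)} = e^(at)cos(bt). Here a=-6, b=5

Final answer: e^(-6t)·cos(5t)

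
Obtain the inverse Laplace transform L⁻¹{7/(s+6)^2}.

L⁻¹{n!/(s-a)^(n+1)} = t^n·e^(at) with n=1, a=-6. So L⁻¹{1/(s+6)^2} = t·e^(-6t), and L⁻¹{7/(s+6)^2} = (7/1)·t·e^(-6t) = 7·t·e^(-6t)

Final answer: 7·t·e^(-6t)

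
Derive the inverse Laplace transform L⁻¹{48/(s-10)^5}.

L⁻¹{n!/(s-a)^(n+1)} = t^n·e^(at) with n=4, a=10. So L⁻¹{24/(s-10)^5} = t^4·e^(10t), and L⁻¹{48/(s-10)^5} = (48/24)·t^4·e^(10t) = 2·t^4·e^(10t)

Final answer: 2·t^4·e^(10t)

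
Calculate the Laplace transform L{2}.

L{2} = 2 · L{1} = 2/s

Final answer: 2/s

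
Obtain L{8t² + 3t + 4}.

L{8t² + 3t + 4} = 8·2/s³ + 3/s² + 4/s = 16/s³ + 3/s² + 4/s

Final answer: 16/s³ + 3/s² + 4/s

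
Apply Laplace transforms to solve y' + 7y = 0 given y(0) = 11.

L{y'} + 7L{y} = 0. sY - 11 + 7Y = 0. Y(s+7) = 11. Y = 11/(s+7)

Final answer: y(t) = 11e^(-7t)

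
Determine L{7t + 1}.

L{7t + 1} = 7·L{t} + L{1} = 7/s² + 1/s

Final answer: 7/s² + 1/s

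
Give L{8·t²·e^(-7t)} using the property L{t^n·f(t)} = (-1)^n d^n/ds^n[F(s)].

L{e^(-7t)} = 1/(s+7). d/ds[1/(s+7)] = -1/(s+7)². d²/ds²[1/(s+7)] = 2/(s+7)³. So L{t²·e^(-7t)} = (-1)² · 2/(s+7)³ = 2/(s+7)³. Then L{8·t²·e^(-7t)} = 8·2/(s+7)³ = 16/(s+7)³

Final answer: 16/(s+7)³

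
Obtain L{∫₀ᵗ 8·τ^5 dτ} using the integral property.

L{∫₀ᵗ f(τ)dτ} = F(s)/s with f(t) = 8t^5. F(s) = 960/s^6, so L{∫₀ᵗ 8·τ^5 dτ} = (960/s^6)/s = 960/s^7. (Check: ∫₀ᵗ 8·τ^5 dτ = 8t^6/6.)

Final answer: 960/s^7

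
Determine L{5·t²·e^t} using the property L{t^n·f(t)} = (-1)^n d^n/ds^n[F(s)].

L{e^t} = 1/(s-1). d/ds[1/(s-1)] = -1/(s-1)². d²/ds²[1/(s-1)] = 2/(s-1)³. So L{t²·e^t} = (-1)² · 2/(s-1)³ = 2/(s-1)³. Then L{5·t²·e^t} = 5·2/(s-1)³ = 10/(s-1)³

Final answer: 10/(s-1)³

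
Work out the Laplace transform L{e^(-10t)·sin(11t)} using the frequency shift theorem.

Frequency shift: L{e^(at)f(t)} = F(s-a). L{e^(-10t)·sin(11t)} = 11/((s+10)² + 121)

Final answer: 11/((s+10)² + 121)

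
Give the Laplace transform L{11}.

L{11} = 11 · L{1} = 11/s

Final answer: 11/s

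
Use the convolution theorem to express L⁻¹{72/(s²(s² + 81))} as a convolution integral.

72/(s²(s² + 81)) = (1/s²)·(72/(s² + 81)) = L{t}·L{8·sin(9t)}. So f(t) = t*(8·sin(9t)) = ∫₀ᵗ 8τ·sin(9(t-τ)) dτ

Final answer: ∫₀ᵗ 8τ·sin(9(t-τ)) dτ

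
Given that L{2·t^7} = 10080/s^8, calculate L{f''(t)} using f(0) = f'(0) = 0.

L{f''(t)} = s²F(s) - sf(0) - f'(0) = s²·10080/s^8 - 0 - 0 = 10080/s^6

Final answer: 10080/s^6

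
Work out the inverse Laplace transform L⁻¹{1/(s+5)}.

L⁻¹{1/(s-a)} = e^(at), so L⁻¹{1/(s+5)} = e^(-5t)

Final answer: e^(-5t)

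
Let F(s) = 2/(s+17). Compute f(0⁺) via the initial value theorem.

f(0⁺) = lim_{s→∞} s·2/(s+17) = lim_{s→∞} 2s/(s+17) = 2

Final answer: 2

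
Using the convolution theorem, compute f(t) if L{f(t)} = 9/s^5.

9/s^5 = (9/s)·(1/s^4) = L{9}·L{t^3/6}. By convolution, f(t) = 9*t^3/6 = ∫₀ᵗ 9·τ^3/6 dτ = 9·t^4/24

Final answer: 9·t^4/24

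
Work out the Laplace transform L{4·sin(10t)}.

L{sin(ωt)} = ω/(s² + ω²), so L{sin(10t)} = 10/(s² + 100). Then L{4·sin(10t)} = 4·10/(s² + 100) = 40/(s² + 100)

Final answer: 40/(s² + 100)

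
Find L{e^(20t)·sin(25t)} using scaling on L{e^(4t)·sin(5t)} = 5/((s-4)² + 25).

Scaling with a=5: L{e^(20t)·sin(25t)} = (1/5) · 5/((s/5-4)² + 25). Simplifying: 25/((s-20)² + 625)

Final answer: 25/((s-20)² + 625)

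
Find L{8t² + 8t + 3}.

L{8t² + 8t + 3} = 8·2/s³ + 8/s² + 3/s = 16/s³ + 8/s² + 3/s

Final answer: 16/s³ + 8/s² + 3/s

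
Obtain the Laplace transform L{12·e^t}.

L{e^(at)} = 1/(s-a), so L{e^t} = 1/(s-1). Then L{12·e^t} = 12/(s-1)

Final answer: 12/(s-1)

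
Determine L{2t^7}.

L{t^n} = n!/s^(n+1). So L{2t^7} = 2·7!/s^8 = 10080/s^8

Final answer: 10080/s^8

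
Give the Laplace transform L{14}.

L{14} = 14 · L{1} = 14/s

Final answer: 14/s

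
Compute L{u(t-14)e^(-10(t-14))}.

u(t-a)f(t-a) with f(t)=e^(-10t). L{e^(-10t)} = 1/(s+10). By time shift: e^(-14s)/(s+10)

Final answer: e^(-14s)/(s+10)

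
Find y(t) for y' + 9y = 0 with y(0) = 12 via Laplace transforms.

L{y'} + 9L{y} = 0. sY - 12 + 9Y = 0. Y(s+9) = 12. Y = 12/(s+9)

Final answer: y(t) = 12e^(-9t)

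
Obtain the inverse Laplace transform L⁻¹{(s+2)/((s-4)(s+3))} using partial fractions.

Using partial fractions, f(t) = (6e^(4t) + e^(-3t))/7

Final answer: (6e^(4t) + e^(-3t))/7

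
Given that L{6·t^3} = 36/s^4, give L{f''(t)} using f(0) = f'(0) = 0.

L{f''(t)} = s²F(s) - sf(0) - f'(0) = s²·36/s^4 - 0 - 0 = 36/s^2

Final answer: 36/s^2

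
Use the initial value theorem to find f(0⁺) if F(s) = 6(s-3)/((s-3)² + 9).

f(0⁺) = lim_{s→∞} sF(s) = lim_{s→∞} 6s(s-3)/((s-3)² + 9) = 6

Final answer: 6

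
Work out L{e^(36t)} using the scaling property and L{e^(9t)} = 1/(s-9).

Using L{f(at)} = (1/a)F(s/a) with a=4 and f(t) = e^(9t): L{e^(36t)} = (1/4) · 1/((s/4)-9) = (1/4) · 4/(s-36) = 1/(s-36)

Final answer: 1/(s-36)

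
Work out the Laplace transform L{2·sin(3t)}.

L{sin(ωt)} = ω/(s² + ω²), so L{sin(3t)} = 3/(s² + 9). Then L{2·sin(3t)} = 2·3/(s² + 9) = 6/(s² + 9)

Final answer: 6/(s² + 9)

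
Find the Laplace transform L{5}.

L{5} = 5 · L{1} = 5/s

Final answer: 5/s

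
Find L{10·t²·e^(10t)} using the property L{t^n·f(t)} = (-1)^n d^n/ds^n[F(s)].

L{e^(10t)} = 1/(s-10). d/ds[1/(s-10)] = -1/(s-10)². d²/ds²[1/(s-10)] = 2/(s-10)³. So L{t²·e^(10t)} = (-1)² · 2/(s-10)³ = 2/(s-10)³. Then L{10·t²·e^(10t)} = 10·2/(s-10)³ = 20/(s-10)³

Final answer: 20/(s-10)³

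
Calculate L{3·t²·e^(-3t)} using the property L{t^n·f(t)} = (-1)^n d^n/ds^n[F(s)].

L{e^(-3t)} = 1/(s+3). d/ds[1/(s+3)] = -1/(s+3)². d²/ds²[1/(s+3)] = 2/(s+3)³. So L{t²·e^(-3t)} = (-1)² · 2/(s+3)³ = 2/(s+3)³. Then L{3·t²·e^(-3t)} = 3·2/(s+3)³ = 6/(s+3)³

Final answer: 6/(s+3)³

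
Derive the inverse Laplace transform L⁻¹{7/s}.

L⁻¹{c/s} = c, so L⁻¹{7/s} = 7

Final answer: 7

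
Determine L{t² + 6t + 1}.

L{t² + 6t + 1} = 2/s³ + 6/s² + 1/s = 2/s³ + 6/s² + 1/s

Final answer: 2/s³ + 6/s² + 1/s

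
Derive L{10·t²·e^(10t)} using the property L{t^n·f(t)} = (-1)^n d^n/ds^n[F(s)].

L{e^(10t)} = 1/(s-10). d/ds[1/(s-10)] = -1/(s-10)². d²/ds²[1/(s-10)] = 2/(s-10)³. So L{t²·e^(10t)} = (-1)² · 2/(s-10)³ = 2/(s-10)³. Then L{10·t²·e^(10t)} = 10·2/(s-10)³ = 20/(s-10)³

Final answer: 20/(s-10)³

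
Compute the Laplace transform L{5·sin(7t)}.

L{sin(ωt)} = ω/(s² + ω²), so L{sin(7t)} = 7/(s² + 49). Then L{5·sin(7t)} = 5·7/(s² + 49) = 35/(s² + 49)

Final answer: 35/(s² + 49)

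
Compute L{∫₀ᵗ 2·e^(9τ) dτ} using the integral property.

L{∫₀ᵗ f(τ)dτ} = F(s)/s with F(s) = 2/(s-9), so L{∫₀ᵗ 2·e^(9τ) dτ} = 2/(s(s-9))

Final answer: 2/(s(s-9))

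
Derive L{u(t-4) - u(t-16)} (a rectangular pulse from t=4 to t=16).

L{u(t-a)} = e^(-as)/s. L{u(t-4) - u(t-16)} = (e^(-4s) - e^(-16s))/s

Final answer: (e^(-4s) - e^(-16s))/s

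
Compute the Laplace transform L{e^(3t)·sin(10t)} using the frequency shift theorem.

Frequency shift: L{e^(at)f(t)} = F(s-a). L{e^(3t)·sin(10t)} = 10/((s-3)² + 100)

Final answer: 10/((s-3)² + 100)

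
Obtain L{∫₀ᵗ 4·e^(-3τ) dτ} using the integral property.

L{∫₀ᵗ f(τ)dτ} = F(s)/s with F(s) = 4/(s+3), so L{∫₀ᵗ 4·e^(-3τ) dτ} = 4/(s(s+3))

Final answer: 4/(s(s+3))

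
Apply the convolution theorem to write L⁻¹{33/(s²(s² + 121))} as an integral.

33/(s²(s² + 121)) = (1/s²)·(33/(s² + 121)) = L{t}·L{3·sin(11t)}. So f(t) = t*(3·sin(11t)) = ∫₀ᵗ 3τ·sin(11(t-τ)) dτ

Final answer: ∫₀ᵗ 3τ·sin(11(t-τ)) dτ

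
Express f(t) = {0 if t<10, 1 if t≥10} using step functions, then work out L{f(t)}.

f(t) = u(t-10). L{u(t-10)} = e^(-10s)/s, so L{f(t)} = e^(-10s)/s

Final answer: e^(-10s)/s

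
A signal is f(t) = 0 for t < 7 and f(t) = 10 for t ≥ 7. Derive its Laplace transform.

f(t) = 10·u(t-7). L{u(t-7)} = e^(-7s)/s, so L{f(t)} = 10·e^(-7s)/s

Final answer: 10·e^(-7s)/s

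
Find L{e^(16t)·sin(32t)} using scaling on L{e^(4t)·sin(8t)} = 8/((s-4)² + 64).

Scaling with a=4: L{e^(16t)·sin(32t)} = (1/4) · 8/((s/4-4)² + 64). Simplifying: 32/((s-16)² + 1024)

Final answer: 32/((s-16)² + 1024)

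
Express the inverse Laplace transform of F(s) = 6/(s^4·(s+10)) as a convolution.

6/(s^4·(s+10)) = (6/s^4)·(1/(s+10)) = L{t^3}·L{e^(-10t)}. So f(t) = t^3*e^(-10t) = ∫₀ᵗ τ^3·e^(-10(t-τ)) dτ

Final answer: ∫₀ᵗ τ^3·e^(-10(t-τ)) dτ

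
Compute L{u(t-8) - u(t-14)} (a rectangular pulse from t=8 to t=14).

L{u(t-a)} = e^(-as)/s. L{u(t-8) - u(t-14)} = (e^(-8s) - e^(-14s))/s

Final answer: (e^(-8s) - e^(-14s))/s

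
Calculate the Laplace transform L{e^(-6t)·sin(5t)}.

L{e^(at)·sin(ωt)} = ω/((s-a)² + ω²), so L{e^(-6t)·sin(5t)} = 5/((s+6)² + 25)

Final answer: 5/((s+6)² + 25)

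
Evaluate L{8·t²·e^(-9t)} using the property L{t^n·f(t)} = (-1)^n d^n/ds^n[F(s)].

L{e^(-9t)} = 1/(s+9). d/ds[1/(s+9)] = -1/(s+9)². d²/ds²[1/(s+9)] = 2/(s+9)³. So L{t²·e^(-9t)} = (-1)² · 2/(s+9)³ = 2/(s+9)³. Then L{8·t²·e^(-9t)} = 8·2/(s+9)³ = 16/(s+9)³

Final answer: 16/(s+9)³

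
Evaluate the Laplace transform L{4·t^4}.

L{t^n} = n!/s^(n+1), so L{t^4} = 24/s^5. Then L{4·t^4} = 4·24/s^5 = 96/s^5

Final answer: 96/s^5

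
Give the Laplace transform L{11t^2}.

L{11t^2} = 11 · L{t^2} = 11 · 2/s^3 = 22/s^3

Final answer: 22/s^3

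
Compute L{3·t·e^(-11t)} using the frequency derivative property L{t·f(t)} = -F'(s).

L{e^(-11t)} = 1/(s+11). By frequency derivative: L{t·e^(-11t)} = -d/ds[1/(s+11)] = -(-1)/(s+11)² = 1/(s+11)². Then L{3·t·e^(-11t)} = 3·1/(s+11)² = 3/(s+11)²

Final answer: 3/(s+11)²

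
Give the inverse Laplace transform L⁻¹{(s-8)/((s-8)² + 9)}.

Using frequency shift, L⁻¹{(s-8)/((s-8)² + 9)} = e^(8t)·cos(3t)

Final answer: e^(8t)·cos(3t)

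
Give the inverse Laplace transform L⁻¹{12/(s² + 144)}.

L⁻¹{12/(s² + 144)} = sin(12t)

Final answer: sin(12t)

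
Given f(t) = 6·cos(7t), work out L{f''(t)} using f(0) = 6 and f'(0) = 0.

F(s) = 6s/(s² + 49). L{f''(t)} = s²F(s) - sf(0) - f'(0) = 6s³/(s² + 49) - 6s = (6s³ - 6s(s² + 49))/(s² + 49) = -294s/(s² + 49)

Final answer: -294s/(s² + 49)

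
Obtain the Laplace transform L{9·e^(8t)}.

L{e^(at)} = 1/(s-a), so L{e^(8t)} = 1/(s-8). Then L{9·e^(8t)} = 9/(s-8)

Final answer: 9/(s-8)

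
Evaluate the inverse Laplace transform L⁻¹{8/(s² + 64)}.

L⁻¹{8/(s² + 64)} = sin(8t)

Final answer: sin(8t)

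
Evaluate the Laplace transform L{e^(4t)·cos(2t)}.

L{e^(at)·cos(ωt)} = (s-a)/((s-a)² + ω²), so L{e^(4t)·cos(2t)} = (s-4)/((s-4)² + 4)

Final answer: (s-4)/((s-4)² + 4)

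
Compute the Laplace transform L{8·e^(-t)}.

L{e^(at)} = 1/(s-a), so L{e^(-t)} = 1/(s+1). Then L{8·e^(-t)} = 8/(s+1)

Final answer: 8/(s+1)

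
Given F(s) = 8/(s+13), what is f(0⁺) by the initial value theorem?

f(0⁺) = lim_{s→∞} s·8/(s+13) = lim_{s→∞} 8s/(s+13) = 8

Final answer: 8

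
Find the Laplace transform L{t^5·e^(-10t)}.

L{t^n·e^(at)} = n!/(s-a)^(n+1), so L{t^5·e^(-10t)} = 120/(s+10)^6

Final answer: 120/(s+10)^6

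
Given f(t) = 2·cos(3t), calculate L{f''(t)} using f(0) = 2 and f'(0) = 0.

F(s) = 2s/(s² + 9). L{f''(t)} = s²F(s) - sf(0) - f'(0) = 2s³/(s² + 9) - 2s = (2s³ - 2s(s² + 9))/(s² + 9) = -18s/(s² + 9)

Final answer: -18s/(s² + 9)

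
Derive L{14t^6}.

L{t^n} = n!/s^(n+1). So L{14t^6} = 14·6!/s^7 = 10080/s^7

Final answer: 10080/s^7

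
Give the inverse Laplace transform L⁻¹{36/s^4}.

L⁻¹{n!/s^(n+1)} = t^n with n=3. So L⁻¹{6/s^4} = t^3, and L⁻¹{36/s^4} = (36/6)·t^3 = 6·t^3

Final answer: 6·t^3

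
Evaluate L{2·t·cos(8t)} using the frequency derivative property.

L{cos(8t)} = s/(s² + 64). Derivative: d/ds[s/(s² + 64)] = [(s² + 64) - s·2s]/(s² + 64)² = (64 - s²)/(s² + 64)². So L{t·cos(8t)} = -F'(s) = (s² - 64)/(s² + 64)². Then L{2·t·cos(8t)} = 2·(s² - 64)/(s² + 64)²

Final answer: 2·(s² - 64)/(s² + 64)²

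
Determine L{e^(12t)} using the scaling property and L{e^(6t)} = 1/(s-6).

Using L{f(at)} = (1/a)F(s/a) with a=2 and f(t) = e^(6t): L{e^(12t)} = (1/2) · 1/((s/2)-6) = (1/2) · 2/(s-12) = 1/(s-12)

Final answer: 1/(s-12)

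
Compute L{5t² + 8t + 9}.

L{5t² + 8t + 9} = 5·2/s³ + 8/s² + 9/s = 10/s³ + 8/s² + 9/s

Final answer: 10/s³ + 8/s² + 9/s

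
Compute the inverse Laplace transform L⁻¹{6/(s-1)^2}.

L⁻¹{n!/(s-a)^(n+1)} = t^n·e^(at) with n=1, a=1. So L⁻¹{1/(s-1)^2} = t·e^t, and L⁻¹{6/(s-1)^2} = (6/1)·t·e^t = 6·t·e^t

Final answer: 6·t·e^t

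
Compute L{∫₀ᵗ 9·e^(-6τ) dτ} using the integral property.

L{∫₀ᵗ f(τ)dτ} = F(s)/s with F(s) = 9/(s+6), so L{∫₀ᵗ 9·e^(-6τ) dτ} = 9/(s(s+6))

Final answer: 9/(s(s+6))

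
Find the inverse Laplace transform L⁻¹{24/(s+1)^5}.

L⁻¹{n!/(s-a)^(n+1)} = t^n·e^(at), so L⁻¹{24/(s+1)^5} = t^4·e^(-t)

Final answer: t^4·e^(-t)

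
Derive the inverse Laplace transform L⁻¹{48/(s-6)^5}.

L⁻¹{n!/(s-a)^(n+1)} = t^n·e^(at) with n=4, a=6. So L⁻¹{24/(s-6)^5} = t^4·e^(6t), and L⁻¹{48/(s-6)^5} = (48/24)·t^4·e^(6t) = 2·t^4·e^(6t)

Final answer: 2·t^4·e^(6t)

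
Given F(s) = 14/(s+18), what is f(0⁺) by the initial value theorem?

f(0⁺) = lim_{s→∞} s·14/(s+18) = lim_{s→∞} 14s/(s+18) = 14

Final answer: 14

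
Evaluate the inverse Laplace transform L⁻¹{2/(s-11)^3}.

L⁻¹{n!/(s-a)^(n+1)} = t^n·e^(at), so L⁻¹{2/(s-11)^3} = t^2·e^(11t)

Final answer: t^2·e^(11t)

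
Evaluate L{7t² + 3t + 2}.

L{7t² + 3t + 2} = 7·2/s³ + 3/s² + 2/s = 14/s³ + 3/s² + 2/s

Final answer: 14/s³ + 3/s² + 2/s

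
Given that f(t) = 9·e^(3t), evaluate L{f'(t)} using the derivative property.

f(0) = 9, F(s) = 9/(s-3). L{f'(t)} = s·F(s) - f(0) = 9s/(s-3) - 9 = (9s - 9(s-3))/(s-3) = 27/(s-3)

Final answer: 27/(s-3)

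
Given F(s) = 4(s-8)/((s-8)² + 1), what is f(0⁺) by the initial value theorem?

f(0⁺) = lim_{s→∞} sF(s) = lim_{s→∞} 4s(s-8)/((s-8)² + 1) = 4

Final answer: 4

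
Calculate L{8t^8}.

L{t^n} = n!/s^(n+1). So L{8t^8} = 8·8!/s^9 = 322560/s^9

Final answer: 322560/s^9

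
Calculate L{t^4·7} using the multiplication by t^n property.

L{7} = 7/s. d^1/ds^1[1/s] = -1/s². d^2/ds^2[1/s] = 2/s^3. d^3/ds^3[1/s] = -6/s^4. d^4/ds^4[1/s] = 24/s^5. So L{t^4} = (-1)^{4}·24/s^5 = 24/s^5. Then L{t^4·7} = 7·24/s^5 = 168/s^5

Final answer: 168/s^5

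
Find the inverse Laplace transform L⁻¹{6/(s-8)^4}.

L⁻¹{n!/(s-a)^(n+1)} = t^n·e^(at), so L⁻¹{6/(s-8)^4} = t^3·e^(8t)

Final answer: t^3·e^(8t)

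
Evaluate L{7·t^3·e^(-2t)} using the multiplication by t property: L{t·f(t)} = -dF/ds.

Using L{t^n·e^(at)} = n!/(s-a)^(n+1), L{t^3·e^(-2t)} = 6/(s+2)^4, so L{7·t^3·e^(-2t)} = 7·6/(s+2)^4 = 42/(s+2)^4

Final answer: 42/(s+2)^4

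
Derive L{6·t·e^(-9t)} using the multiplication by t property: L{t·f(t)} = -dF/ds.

Using L{t^n·e^(at)} = n!/(s-a)^(n+1), L{t·e^(-9t)} = 1/(s+9)^2, so L{6·t·e^(-9t)} = 6·1/(s+9)^2 = 6/(s+9)^2

Final answer: 6/(s+9)^2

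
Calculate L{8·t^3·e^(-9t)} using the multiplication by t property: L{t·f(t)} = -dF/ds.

Using L{t^n·e^(at)} = n!/(s-a)^(n+1), L{t^3·e^(-9t)} = 6/(s+9)^4, so L{8·t^3·e^(-9t)} = 8·6/(s+9)^4 = 48/(s+9)^4

Final answer: 48/(s+9)^4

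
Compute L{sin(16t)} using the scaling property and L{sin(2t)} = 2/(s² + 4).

Using L{f(at)} = (1/a)F(s/a) with a=8: L{sin(16t)} = (1/8) · 2/((s/8)² + 4) = (1/8) · 2·64/(s² + 256) = 16/(s² + 256)

Final answer: 16/(s² + 256)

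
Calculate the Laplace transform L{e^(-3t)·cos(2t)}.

L{e^(at)·cos(ωt)} = (s-a)/((s-a)² + ω²), so L{e^(-3t)·cos(2t)} = (s+3)/((s+3)² + 4)

Final answer: (s+3)/((s+3)² + 4)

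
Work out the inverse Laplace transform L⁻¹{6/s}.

L⁻¹{c/s} = c, so L⁻¹{6/s} = 6

Final answer: 6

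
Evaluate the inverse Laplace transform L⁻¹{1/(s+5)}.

L⁻¹{1/(s-a)} = e^(at), so L⁻¹{1/(s+5)} = e^(-5t)

Final answer: e^(-5t)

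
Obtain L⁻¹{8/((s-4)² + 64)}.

Form: b/((s-a)² + b²) → e^(at)sin(bt). With a=4, b=8

Final answer: e^(4t)·sin(8t)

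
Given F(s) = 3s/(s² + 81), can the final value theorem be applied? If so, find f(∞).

The final value theorem requires all poles of sF(s) in the left half-plane. sF(s) = 3s²/(s² + 81) has poles at s = ±9i (imaginary axis). Theorem does NOT apply (oscillatory system).

Final answer: Not applicable (oscillatory)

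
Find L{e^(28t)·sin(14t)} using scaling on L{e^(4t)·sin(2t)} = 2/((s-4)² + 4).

Scaling with a=7: L{e^(28t)·sin(14t)} = (1/7) · 2/((s/7-4)² + 4). Simplifying: 14/((s-28)² + 196)

Final answer: 14/((s-28)² + 196)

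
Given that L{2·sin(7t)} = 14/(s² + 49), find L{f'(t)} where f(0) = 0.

L{f'(t)} = s·F(s) - f(0) = s·14/(s² + 49) - 0 = 14s/(s² + 49)

Final answer: 14s/(s² + 49)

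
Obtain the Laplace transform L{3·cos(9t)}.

L{cos(ωt)} = s/(s² + ω²), so L{cos(9t)} = s/(s² + 81). Then L{3·cos(9t)} = 3·s/(s² + 81) = 3s/(s² + 81)

Final answer: 3s/(s² + 81)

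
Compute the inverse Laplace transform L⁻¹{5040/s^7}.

L⁻¹{n!/s^(n+1)} = t^n with n=6. So L⁻¹{720/s^7} = t^6, and L⁻¹{5040/s^7} = (5040/720)·t^6 = 7·t^6

Final answer: 7·t^6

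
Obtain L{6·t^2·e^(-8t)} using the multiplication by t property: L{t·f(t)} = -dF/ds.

Using L{t^n·e^(at)} = n!/(s-a)^(n+1), L{t^2·e^(-8t)} = 2/(s+8)^3, so L{6·t^2·e^(-8t)} = 6·2/(s+8)^3 = 12/(s+8)^3

Final answer: 12/(s+8)^3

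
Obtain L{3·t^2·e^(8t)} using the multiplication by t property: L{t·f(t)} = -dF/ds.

Using L{t^n·e^(at)} = n!/(s-a)^(n+1), L{t^2·e^(8t)} = 2/(s-8)^3, so L{3·t^2·e^(8t)} = 3·2/(s-8)^3 = 6/(s-8)^3

Final answer: 6/(s-8)^3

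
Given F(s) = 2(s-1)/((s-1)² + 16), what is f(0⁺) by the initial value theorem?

f(0⁺) = lim_{s→∞} sF(s) = lim_{s→∞} 2s(s-1)/((s-1)² + 16) = 2

Final answer: 2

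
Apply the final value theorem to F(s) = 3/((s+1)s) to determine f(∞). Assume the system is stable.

f(∞) = lim_{s→0} sF(s) = lim_{s→0} 3/(s+1) = 3

Final answer: 3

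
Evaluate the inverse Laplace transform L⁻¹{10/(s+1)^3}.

L⁻¹{n!/(s-a)^(n+1)} = t^n·e^(at) with n=2, a=-1. So L⁻¹{2/(s+1)^3} = t^2·e^(-t), and L⁻¹{10/(s+1)^3} = (10/2)·t^2·e^(-t) = 5·t^2·e^(-t)

Final answer: 5·t^2·e^(-t)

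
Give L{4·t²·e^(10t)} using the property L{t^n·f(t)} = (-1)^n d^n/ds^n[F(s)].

L{e^(10t)} = 1/(s-10). d/ds[1/(s-10)] = -1/(s-10)². d²/ds²[1/(s-10)] = 2/(s-10)³. So L{t²·e^(10t)} = (-1)² · 2/(s-10)³ = 2/(s-10)³. Then L{4·t²·e^(10t)} = 4·2/(s-10)³ = 8/(s-10)³

Final answer: 8/(s-10)³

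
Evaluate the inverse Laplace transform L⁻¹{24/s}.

L⁻¹{c/s} = c, so L⁻¹{24/s} = 24

Final answer: 24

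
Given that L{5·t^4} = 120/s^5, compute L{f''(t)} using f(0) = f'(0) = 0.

L{f''(t)} = s²F(s) - sf(0) - f'(0) = s²·120/s^5 - 0 - 0 = 120/s^3

Final answer: 120/s^3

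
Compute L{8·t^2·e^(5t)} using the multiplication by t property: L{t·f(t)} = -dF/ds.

Using L{t^n·e^(at)} = n!/(s-a)^(n+1), L{t^2·e^(5t)} = 2/(s-5)^3, so L{8·t^2·e^(5t)} = 8·2/(s-5)^3 = 16/(s-5)^3

Final answer: 16/(s-5)^3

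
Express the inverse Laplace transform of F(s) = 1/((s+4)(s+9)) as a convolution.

1/((s+4)(s+9)) = (1/(s+4))·(1/(s+9)) = L{e^(-4t)}·L{e^(-9t)}. So f(t) = e^(-4t)*e^(-9t) = ∫₀ᵗ e^(-4τ)·e^(-9(t-τ)) dτ

Final answer: ∫₀ᵗ e^(-4τ)·e^(-9(t-τ)) dτ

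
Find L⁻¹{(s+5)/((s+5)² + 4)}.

Using frequency shift: L⁻¹{(s-a)/((s-a)² + b²)} = e^(at)cos(bt). Here a=-5, b=2

Final answer: e^(-5t)·cos(2t)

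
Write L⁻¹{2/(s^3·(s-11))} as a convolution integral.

2/(s^3·(s-11)) = (2/s^3)·(1/(s-11)) = L{t^2}·L{e^(11t)}. So f(t) = t^2*e^(11t) = ∫₀ᵗ τ^2·e^(11(t-τ)) dτ

Final answer: ∫₀ᵗ τ^2·e^(11(t-τ)) dτ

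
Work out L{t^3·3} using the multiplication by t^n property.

L{3} = 3/s. d^1/ds^1[1/s] = -1/s². d^2/ds^2[1/s] = 2/s^3. d^3/ds^3[1/s] = -6/s^4. So L{t^3} = (-1)^{3}·-6/s^4 = 6/s^4. Then L{t^3·3} = 3·6/s^4 = 18/s^4

Final answer: 18/s^4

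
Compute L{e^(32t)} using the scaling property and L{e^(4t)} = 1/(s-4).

Using L{f(at)} = (1/a)F(s/a) with a=8 and f(t) = e^(4t): L{e^(32t)} = (1/8) · 1/((s/8)-4) = (1/8) · 8/(s-32) = 1/(s-32)

Final answer: 1/(s-32)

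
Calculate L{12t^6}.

L{t^n} = n!/s^(n+1). So L{12t^6} = 12·6!/s^7 = 8640/s^7

Final answer: 8640/s^7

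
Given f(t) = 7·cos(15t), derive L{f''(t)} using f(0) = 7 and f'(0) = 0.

F(s) = 7s/(s² + 225). L{f''(t)} = s²F(s) - sf(0) - f'(0) = 7s³/(s² + 225) - 7s = (7s³ - 7s(s² + 225))/(s² + 225) = -1575s/(s² + 225)

Final answer: -1575s/(s² + 225)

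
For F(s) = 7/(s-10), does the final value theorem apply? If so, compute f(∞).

sF(s) = 7s/(s-10) has a pole at s = 10 in the right half-plane. Theorem does NOT apply (unstable system; f(t) = 7·e^(10t) grows without bound).

Final answer: Not applicable (unstable)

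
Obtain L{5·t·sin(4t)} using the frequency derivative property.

L{sin(4t)} = 4/(s² + 16). By L{t·f(t)} = -F'(s): -d/ds[4/(s² + 16)] = -(4)·(-2s)/(s² + 16)² = 8s/(s² + 16)². Then L{5·t·sin(4t)} = 5·8s/(s² + 16)² = 40s/(s² + 16)²

Final answer: 40s/(s² + 16)²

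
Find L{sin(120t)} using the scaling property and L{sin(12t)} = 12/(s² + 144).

Using L{f(at)} = (1/a)F(s/a) with a=10: L{sin(120t)} = (1/10) · 12/((s/10)² + 144) = (1/10) · 12·100/(s² + 14400) = 120/(s² + 14400)

Final answer: 120/(s² + 14400)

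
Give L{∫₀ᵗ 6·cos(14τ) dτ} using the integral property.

L{∫₀ᵗ f(τ)dτ} = F(s)/s with F(s) = 6s/(s² + 196), so the result is (6s/(s² + 196))/s = 6/(s² + 196)

Final answer: 6/(s² + 196)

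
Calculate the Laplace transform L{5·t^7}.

L{t^n} = n!/s^(n+1), so L{t^7} = 5040/s^8. Then L{5·t^7} = 5·5040/s^8 = 25200/s^8

Final answer: 25200/s^8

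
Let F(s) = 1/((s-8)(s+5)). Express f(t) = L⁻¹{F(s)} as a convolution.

1/((s-8)(s+5)) = (1/(s-8))·(1/(s+5)) = L{e^(8t)}·L{e^(-5t)}. So f(t) = e^(8t)*e^(-5t) = ∫₀ᵗ e^(8τ)·e^(-5(t-τ)) dτ

Final answer: ∫₀ᵗ e^(8τ)·e^(-5(t-τ)) dτ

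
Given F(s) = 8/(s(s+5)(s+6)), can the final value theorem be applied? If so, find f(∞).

Poles of sF(s) = 8/((s+5)(s+6)) are at s = -5 and s = -6, both in the left half-plane. Theorem applies. f(∞) = lim_{s→0} sF(s) = 8/(5·6) = 4/15

Final answer: 4/15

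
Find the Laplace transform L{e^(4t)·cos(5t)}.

L{e^(at)·cos(ωt)} = (s-a)/((s-a)² + ω²), so L{e^(4t)·cos(5t)} = (s-4)/((s-4)² + 25)

Final answer: (s-4)/((s-4)² + 25)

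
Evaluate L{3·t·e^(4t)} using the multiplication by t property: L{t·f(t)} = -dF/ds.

Using L{t^n·e^(at)} = n!/(s-a)^(n+1), L{t·e^(4t)} = 1/(s-4)^2, so L{3·t·e^(4t)} = 3·1/(s-4)^2 = 3/(s-4)^2

Final answer: 3/(s-4)^2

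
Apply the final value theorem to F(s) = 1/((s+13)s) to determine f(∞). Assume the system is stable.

f(∞) = lim_{s→0} sF(s) = lim_{s→0} 1/(s+13) = 1/13

Final answer: 1/13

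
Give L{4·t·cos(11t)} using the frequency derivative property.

L{cos(11t)} = s/(s² + 121). Derivative: d/ds[s/(s² + 121)] = [(s² + 121) - s·2s]/(s² + 121)² = (121 - s²)/(s² + 121)². So L{t·cos(11t)} = -F'(s) = (s² - 121)/(s² + 121)². Then L{4·t·cos(11t)} = 4·(s² - 121)/(s² + 121)²

Final answer: 4·(s² - 121)/(s² + 121)²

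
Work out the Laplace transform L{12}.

L{12} = 12 · L{1} = 12/s

Final answer: 12/s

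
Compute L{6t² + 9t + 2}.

L{6t² + 9t + 2} = 6·2/s³ + 9/s² + 2/s = 12/s³ + 9/s² + 2/s

Final answer: 12/s³ + 9/s² + 2/s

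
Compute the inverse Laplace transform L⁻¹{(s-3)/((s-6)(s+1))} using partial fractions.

Using partial fractions, f(t) = (3e^(6t) + 4e^(-t))/7

Final answer: (3e^(6t) + 4e^(-t))/7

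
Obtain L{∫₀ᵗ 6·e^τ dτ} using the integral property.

L{∫₀ᵗ f(τ)dτ} = F(s)/s with F(s) = 6/(s-1), so L{∫₀ᵗ 6·e^τ dτ} = 6/(s(s-1))

Final answer: 6/(s(s-1))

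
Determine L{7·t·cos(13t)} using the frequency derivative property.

L{cos(13t)} = s/(s² + 169). Derivative: d/ds[s/(s² + 169)] = [(s² + 169) - s·2s]/(s² + 169)² = (169 - s²)/(s² + 169)². So L{t·cos(13t)} = -F'(s) = (s² - 169)/(s² + 169)². Then L{7·t·cos(13t)} = 7·(s² - 169)/(s² + 169)²

Final answer: 7·(s² - 169)/(s² + 169)²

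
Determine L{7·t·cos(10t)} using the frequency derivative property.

L{cos(10t)} = s/(s² + 100). Derivative: d/ds[s/(s² + 100)] = [(s² + 100) - s·2s]/(s² + 100)² = (100 - s²)/(s² + 100)². So L{t·cos(10t)} = -F'(s) = (s² - 100)/(s² + 100)². Then L{7·t·cos(10t)} = 7·(s² - 100)/(s² + 100)²

Final answer: 7·(s² - 100)/(s² + 100)²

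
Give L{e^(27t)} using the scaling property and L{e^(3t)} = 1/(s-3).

Using L{f(at)} = (1/a)F(s/a) with a=9 and f(t) = e^(3t): L{e^(27t)} = (1/9) · 1/((s/9)-3) = (1/9) · 9/(s-27) = 1/(s-27)

Final answer: 1/(s-27)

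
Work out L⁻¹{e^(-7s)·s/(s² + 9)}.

L⁻¹{s/(s² + 9)} = cos(3t). By the time shift theorem, L⁻¹{e^(-as)F(s)} = u(t-a)f(t-a) with a=7, so L⁻¹{e^(-7s)·s/(s² + 9)} = u(t-7)·cos(3(t-7))

Final answer: u(t-7)·cos(3(t-7))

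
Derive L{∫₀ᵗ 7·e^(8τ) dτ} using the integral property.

L{∫₀ᵗ f(τ)dτ} = F(s)/s with F(s) = 7/(s-8), so L{∫₀ᵗ 7·e^(8τ) dτ} = 7/(s(s-8))

Final answer: 7/(s(s-8))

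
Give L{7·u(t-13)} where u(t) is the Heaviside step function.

L{u(t-a)} = e^(-as)/s. Here a=13, so L{u(t-13)} = e^(-13s)/s, and L{7·u(t-13)} = 7·e^(-13s)/s

Final answer: 7·e^(-13s)/s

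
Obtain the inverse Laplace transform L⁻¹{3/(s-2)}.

L⁻¹{1/(s-a)} = e^(at), so L⁻¹{1/(s-2)} = e^(2t), and L⁻¹{3/(s-2)} = 3·e^(2t)

Final answer: 3·e^(2t)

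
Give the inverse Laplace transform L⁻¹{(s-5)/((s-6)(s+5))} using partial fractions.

Using partial fractions, f(t) = (e^(6t) + 10e^(-5t))/11

Final answer: (e^(6t) + 10e^(-5t))/11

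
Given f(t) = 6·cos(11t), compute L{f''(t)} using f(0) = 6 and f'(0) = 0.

F(s) = 6s/(s² + 121). L{f''(t)} = s²F(s) - sf(0) - f'(0) = 6s³/(s² + 121) - 6s = (6s³ - 6s(s² + 121))/(s² + 121) = -726s/(s² + 121)

Final answer: -726s/(s² + 121)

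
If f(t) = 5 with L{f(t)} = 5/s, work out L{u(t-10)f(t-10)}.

Time shift theorem: L{u(t-a)f(t-a)} = e^(-as)F(s). Here a=10, F(s) = 5/s, so L{u(t-10)f(t-10)} = e^(-10s)·5/s

Final answer: e^(-10s)·5/s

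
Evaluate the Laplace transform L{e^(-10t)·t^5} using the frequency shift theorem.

L{e^(at)·t^n} = n!/(s-a)^(n+1), so L{e^(-10t)·t^5} = 120/(s+10)^6

Final answer: 120/(s+10)^6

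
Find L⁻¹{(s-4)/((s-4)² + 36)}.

Using frequency shift: L⁻¹{(s-a)/((s-a)² + b²)} = e^(at)cos(bt). Here a=4, b=6

Final answer: e^(4t)·cos(6t)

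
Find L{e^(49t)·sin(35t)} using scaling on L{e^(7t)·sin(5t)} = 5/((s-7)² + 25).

Scaling with a=7: L{e^(49t)·sin(35t)} = (1/7) · 5/((s/7-7)² + 25). Simplifying: 35/((s-49)² + 1225)

Final answer: 35/((s-49)² + 1225)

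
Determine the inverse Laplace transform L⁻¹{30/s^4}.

L⁻¹{n!/s^(n+1)} = t^n with n=3. So L⁻¹{6/s^4} = t^3, and L⁻¹{30/s^4} = (30/6)·t^3 = 5·t^3

Final answer: 5·t^3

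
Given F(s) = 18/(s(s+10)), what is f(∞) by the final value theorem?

f(∞) = lim_{s→0} s·18/(s(s+10)) = lim_{s→0} 18/(s+10) = 18/10 = 9/5

Final answer: 9/5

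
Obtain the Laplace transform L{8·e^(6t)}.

L{e^(at)} = 1/(s-a), so L{e^(6t)} = 1/(s-6). Then L{8·e^(6t)} = 8/(s-6)

Final answer: 8/(s-6)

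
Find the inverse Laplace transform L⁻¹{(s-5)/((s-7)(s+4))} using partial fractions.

Using partial fractions, f(t) = (2e^(7t) + 9e^(-4t))/11

Final answer: (2e^(7t) + 9e^(-4t))/11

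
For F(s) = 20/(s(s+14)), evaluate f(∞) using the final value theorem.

f(∞) = lim_{s→0} s·20/(s(s+14)) = lim_{s→0} 20/(s+14) = 20/14 = 10/7

Final answer: 10/7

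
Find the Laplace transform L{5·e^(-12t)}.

L{e^(at)} = 1/(s-a), so L{e^(-12t)} = 1/(s+12). Then L{5·e^(-12t)} = 5/(s+12)

Final answer: 5/(s+12)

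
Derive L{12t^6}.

L{t^n} = n!/s^(n+1). So L{12t^6} = 12·6!/s^7 = 8640/s^7

Final answer: 8640/s^7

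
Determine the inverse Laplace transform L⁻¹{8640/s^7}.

L⁻¹{n!/s^(n+1)} = t^n with n=6. So L⁻¹{720/s^7} = t^6, and L⁻¹{8640/s^7} = (8640/720)·t^6 = 12·t^6

Final answer: 12·t^6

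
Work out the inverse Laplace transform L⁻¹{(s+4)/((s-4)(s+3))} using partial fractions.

Using partial fractions, f(t) = (8e^(4t) - e^(-3t))/7

Final answer: (8e^(4t) - e^(-3t))/7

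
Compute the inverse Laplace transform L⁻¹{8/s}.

L⁻¹{c/s} = c, so L⁻¹{8/s} = 8

Final answer: 8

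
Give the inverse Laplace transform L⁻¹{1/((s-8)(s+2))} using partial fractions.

Decompose: A/(s-8) + B/(s+2). A = 1/10, B = -1/10. f(t) = (e^(8t) - e^(-2t))/10

Final answer: (e^(8t) - e^(-2t))/10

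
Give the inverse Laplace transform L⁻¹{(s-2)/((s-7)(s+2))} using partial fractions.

Using partial fractions, f(t) = (5e^(7t) + 4e^(-2t))/9

Final answer: (5e^(7t) + 4e^(-2t))/9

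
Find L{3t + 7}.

L{3t + 7} = 3·L{t} + 7·L{1} = 3/s² + 7/s

Final answer: 3/s² + 7/s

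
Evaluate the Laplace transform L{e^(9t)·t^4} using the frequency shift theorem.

L{e^(at)·t^n} = n!/(s-a)^(n+1), so L{e^(9t)·t^4} = 24/(s-9)^5

Final answer: 24/(s-9)^5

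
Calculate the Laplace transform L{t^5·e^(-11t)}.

L{t^n·e^(at)} = n!/(s-a)^(n+1), so L{t^5·e^(-11t)} = 120/(s+11)^6

Final answer: 120/(s+11)^6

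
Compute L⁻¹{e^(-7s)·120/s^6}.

L⁻¹{120/s^6} = t^5. By the time shift theorem, L⁻¹{e^(-as)F(s)} = u(t-a)f(t-a) with a=7, so L⁻¹{e^(-7s)·120/s^6} = u(t-7)·(t-7)^5

Final answer: u(t-7)·(t-7)^5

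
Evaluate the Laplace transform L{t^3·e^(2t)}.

L{t^n·e^(at)} = n!/(s-a)^(n+1), so L{t^3·e^(2t)} = 6/(s-2)^4

Final answer: 6/(s-2)^4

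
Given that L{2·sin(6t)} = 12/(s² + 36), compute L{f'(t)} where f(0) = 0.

L{f'(t)} = s·F(s) - f(0) = s·12/(s² + 36) - 0 = 12s/(s² + 36)

Final answer: 12s/(s² + 36)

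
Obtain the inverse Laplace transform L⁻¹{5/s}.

L⁻¹{c/s} = c, so L⁻¹{5/s} = 5

Final answer: 5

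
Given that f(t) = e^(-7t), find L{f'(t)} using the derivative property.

f(0) = 1, F(s) = 1/(s+7). L{f'(t)} = s·F(s) - f(0) = s/(s+7) - 1 = (s - (s+7))/(s+7) = -7/(s+7)

Final answer: -7/(s+7)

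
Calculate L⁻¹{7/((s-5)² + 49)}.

Form: b/((s-a)² + b²) → e^(at)sin(bt). With a=5, b=7

Final answer: e^(5t)·sin(7t)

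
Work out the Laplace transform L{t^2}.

L{t^n} = n!/s^(n+1), so L{t^2} = 2/s^3

Final answer: 2/s^3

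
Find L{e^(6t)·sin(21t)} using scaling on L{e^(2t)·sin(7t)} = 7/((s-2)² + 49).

Scaling with a=3: L{e^(6t)·sin(21t)} = (1/3) · 7/((s/3-2)² + 49). Simplifying: 21/((s-6)² + 441)

Final answer: 21/((s-6)² + 441)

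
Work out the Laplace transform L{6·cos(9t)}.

L{cos(ωt)} = s/(s² + ω²), so L{cos(9t)} = s/(s² + 81). Then L{6·cos(9t)} = 6·s/(s² + 81) = 6s/(s² + 81)

Final answer: 6s/(s² + 81)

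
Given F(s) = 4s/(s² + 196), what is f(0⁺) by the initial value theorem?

f(0⁺) = lim_{s→∞} s·4s/(s² + 196) = lim_{s→∞} 4s²/(s² + 196) = 4

Final answer: 4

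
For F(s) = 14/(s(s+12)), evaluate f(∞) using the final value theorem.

f(∞) = lim_{s→0} s·14/(s(s+12)) = lim_{s→0} 14/(s+12) = 14/12 = 7/6

Final answer: 7/6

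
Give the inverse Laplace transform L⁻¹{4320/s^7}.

L⁻¹{n!/s^(n+1)} = t^n with n=6. So L⁻¹{720/s^7} = t^6, and L⁻¹{4320/s^7} = (4320/720)·t^6 = 6·t^6

Final answer: 6·t^6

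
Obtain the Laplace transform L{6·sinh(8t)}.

L{sinh(ωt)} = ω/(s² - ω²), so L{sinh(8t)} = 8/(s² - 64). Then L{6·sinh(8t)} = 6·8/(s² - 64) = 48/(s² - 64)

Final answer: 48/(s² - 64)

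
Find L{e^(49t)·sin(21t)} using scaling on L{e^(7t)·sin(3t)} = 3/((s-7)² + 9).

Scaling with a=7: L{e^(49t)·sin(21t)} = (1/7) · 3/((s/7-7)² + 9). Simplifying: 21/((s-49)² + 441)

Final answer: 21/((s-49)² + 441)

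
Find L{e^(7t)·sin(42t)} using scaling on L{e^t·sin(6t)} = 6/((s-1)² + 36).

Scaling with a=7: L{e^(7t)·sin(42t)} = (1/7) · 6/((s/7-1)² + 36). Simplifying: 42/((s-7)² + 1764)

Final answer: 42/((s-7)² + 1764)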